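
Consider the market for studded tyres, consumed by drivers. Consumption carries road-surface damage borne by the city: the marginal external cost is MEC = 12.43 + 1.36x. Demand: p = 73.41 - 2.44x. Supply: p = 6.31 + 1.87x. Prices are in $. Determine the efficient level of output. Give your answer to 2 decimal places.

Social marginal benefit = demand − MEC = 60.98 - 3.80x.
Set SMB = MC: 60.98 - 3.80x = 6.31 + 1.87x → x* = 9.6420.

x* = 9.64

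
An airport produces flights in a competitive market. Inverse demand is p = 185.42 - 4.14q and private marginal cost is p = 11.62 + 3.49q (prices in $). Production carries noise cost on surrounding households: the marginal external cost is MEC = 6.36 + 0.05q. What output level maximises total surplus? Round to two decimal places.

q* = 21.80

Social marginal cost = private MC + MEC = 17.98 + 3.54q.
Set SMC = demand: 17.98 + 3.54q = 185.42 - 4.14q → q* = 21.8021.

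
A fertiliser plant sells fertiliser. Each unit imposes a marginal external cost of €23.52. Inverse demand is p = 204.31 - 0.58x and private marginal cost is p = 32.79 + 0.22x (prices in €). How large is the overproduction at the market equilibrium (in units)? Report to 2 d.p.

Market equilibrium (private): 32.79 + 0.22x = 204.31 - 0.58x → x_m = 214.4000.
Social marginal cost = private MC + MEC = 56.31 + 0.22x.
Set SMC = demand: 56.31 + 0.22x = 204.31 - 0.58x → x* = 185.0000.
Gap = |214.4000 − 185.0000| = 29.4000.

29.40 units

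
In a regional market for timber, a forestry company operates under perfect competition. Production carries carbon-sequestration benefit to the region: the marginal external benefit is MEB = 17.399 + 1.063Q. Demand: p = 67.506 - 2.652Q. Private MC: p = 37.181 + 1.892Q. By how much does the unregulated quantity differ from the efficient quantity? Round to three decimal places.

Market equilibrium (private): 37.181 + 1.892Q = 67.506 - 2.652Q → Q_m = 6.6736.
Social marginal cost = private MC − MEB = 19.782 + 0.829Q.
Set SMC = demand: 19.782 + 0.829Q = 67.506 - 2.652Q → Q* = 13.7099.
Gap = |6.6736 − 13.7099| = 7.0363.

7.036 units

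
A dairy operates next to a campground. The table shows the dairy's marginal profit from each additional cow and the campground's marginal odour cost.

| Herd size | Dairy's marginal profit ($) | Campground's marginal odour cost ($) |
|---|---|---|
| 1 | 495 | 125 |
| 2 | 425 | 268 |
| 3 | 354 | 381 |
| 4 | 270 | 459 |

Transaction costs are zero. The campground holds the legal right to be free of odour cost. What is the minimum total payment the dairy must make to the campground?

$393

Efficient level: marginal profit ≥ marginal odour cost through level 2, so k* = 2.
With the campground holding the right, the dairy must at least compensate total damage at k*: 125 + 268 = 393.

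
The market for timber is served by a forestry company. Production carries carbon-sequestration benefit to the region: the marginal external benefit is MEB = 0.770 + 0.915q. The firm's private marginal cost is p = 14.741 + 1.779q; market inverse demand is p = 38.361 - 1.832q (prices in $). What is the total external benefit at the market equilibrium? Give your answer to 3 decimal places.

Market equilibrium (private): 14.741 + 1.779q = 38.361 - 1.832q → q_m = 6.5411.
Total external benefit = ∫₀^{q_m} (0.770 + 0.915q) dq = 0.770×6.5411 + ½×0.915×6.5411² = 24.6112.

$24.611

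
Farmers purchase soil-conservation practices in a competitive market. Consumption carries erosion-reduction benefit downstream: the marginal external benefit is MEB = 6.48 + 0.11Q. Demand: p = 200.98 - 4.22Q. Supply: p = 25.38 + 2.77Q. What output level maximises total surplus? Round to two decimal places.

Social marginal benefit = demand + MEB = 207.46 - 4.11Q.
Set SMB = MC: 207.46 - 4.11Q = 25.38 + 2.77Q → Q* = 26.4651.

Q* = 26.47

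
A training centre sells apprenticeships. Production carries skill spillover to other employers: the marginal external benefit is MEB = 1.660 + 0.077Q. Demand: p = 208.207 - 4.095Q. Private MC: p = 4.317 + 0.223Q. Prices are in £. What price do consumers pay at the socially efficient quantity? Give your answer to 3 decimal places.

P = £9.733

Social marginal cost = private MC − MEB = 2.657 + 0.146Q.
Set SMC = demand: 2.657 + 0.146Q = 208.207 - 4.095Q → Q* = 48.4673.
Consumer price on the demand curve at Q*: 208.207 − 4.095×48.4673 = 9.7334.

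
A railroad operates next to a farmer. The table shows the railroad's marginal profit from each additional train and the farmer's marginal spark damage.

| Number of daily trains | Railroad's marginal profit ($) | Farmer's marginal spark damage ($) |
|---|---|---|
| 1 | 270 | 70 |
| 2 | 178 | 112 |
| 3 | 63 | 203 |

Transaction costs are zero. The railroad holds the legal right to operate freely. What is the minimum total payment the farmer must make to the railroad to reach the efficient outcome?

Left alone the railroad would choose level 3 (marginal profit stays positive).
Efficient level: k* = 2 (marginal profit ≥ marginal spark damage through 2).
The farmer must at least cover the railroad's forgone profit from cutting 3→2: 63 = 63.

$63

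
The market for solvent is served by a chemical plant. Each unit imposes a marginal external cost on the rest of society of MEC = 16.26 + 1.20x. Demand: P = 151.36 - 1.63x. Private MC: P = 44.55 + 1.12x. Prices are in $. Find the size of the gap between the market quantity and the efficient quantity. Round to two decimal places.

Market equilibrium (private): 44.55 + 1.12x = 151.36 - 1.63x → x_m = 38.8400.
Social marginal cost = private MC + MEC = 60.81 + 2.32x.
Set SMC = demand: 60.81 + 2.32x = 151.36 - 1.63x → x* = 22.9241.
Gap = |38.8400 − 22.9241| = 15.9159.

15.92 units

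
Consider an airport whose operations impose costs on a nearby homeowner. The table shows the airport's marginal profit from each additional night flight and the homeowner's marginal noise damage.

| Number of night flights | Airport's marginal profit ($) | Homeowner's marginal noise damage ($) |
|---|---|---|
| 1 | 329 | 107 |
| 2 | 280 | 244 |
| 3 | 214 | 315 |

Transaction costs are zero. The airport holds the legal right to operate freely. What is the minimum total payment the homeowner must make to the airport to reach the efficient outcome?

Left alone the airport would choose level 3 (marginal profit stays positive).
Efficient level: k* = 2 (marginal profit ≥ marginal noise damage through 2).
The homeowner must at least cover the airport's forgone profit from cutting 3→2: 214 = 214.

$214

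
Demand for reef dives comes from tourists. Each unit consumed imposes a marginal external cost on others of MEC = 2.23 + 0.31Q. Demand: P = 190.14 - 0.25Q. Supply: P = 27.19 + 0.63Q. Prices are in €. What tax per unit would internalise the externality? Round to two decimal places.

tax = €44.10 per unit

Social marginal benefit = demand − MEC = 187.91 - 0.56Q.
Set SMB = MC: 187.91 - 0.56Q = 27.19 + 0.63Q → Q* = 135.0588.
The Pigouvian tax equals MEC at Q*: 2.23 + 0.31×135.0588 = 44.0982.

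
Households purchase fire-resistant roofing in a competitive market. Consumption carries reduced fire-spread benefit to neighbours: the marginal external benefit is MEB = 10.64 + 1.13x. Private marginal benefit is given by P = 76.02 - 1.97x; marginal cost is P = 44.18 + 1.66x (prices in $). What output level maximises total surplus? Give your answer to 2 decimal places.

Social marginal benefit = demand + MEB = 86.66 - 0.84x.
Set SMB = MC: 86.66 - 0.84x = 44.18 + 1.66x → x* = 16.9920.

x* = 16.99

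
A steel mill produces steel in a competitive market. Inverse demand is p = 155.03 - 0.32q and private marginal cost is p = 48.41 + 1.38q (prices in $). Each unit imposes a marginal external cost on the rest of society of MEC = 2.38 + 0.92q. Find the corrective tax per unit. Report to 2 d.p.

Social marginal cost = private MC + MEC = 50.79 + 2.30q.
Set SMC = demand: 50.79 + 2.30q = 155.03 - 0.32q → q* = 39.7863.
The Pigouvian tax equals MEC at q*: 2.38 + 0.92×39.7863 = 38.9834.

tax = $38.98 per unit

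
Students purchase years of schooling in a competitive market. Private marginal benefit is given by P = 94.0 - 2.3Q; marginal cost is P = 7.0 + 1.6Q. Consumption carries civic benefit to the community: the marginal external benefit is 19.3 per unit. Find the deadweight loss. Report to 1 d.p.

DWL = 47.8

Market equilibrium (private): 7.0 + 1.6Q = 94.0 - 2.3Q → Q_m = 22.3077.
Social marginal benefit = demand + MEB = 113.3 - 2.3Q.
Set SMB = MC: 113.3 - 2.3Q = 7.0 + 1.6Q → Q* = 27.2564.
The loss is the area between SMB and MC from Q* to Q_m; with linear curves that's a triangle of height MEB(Q_m).
DWL = ½ × 4.9487 × 19.3000 = 47.7550.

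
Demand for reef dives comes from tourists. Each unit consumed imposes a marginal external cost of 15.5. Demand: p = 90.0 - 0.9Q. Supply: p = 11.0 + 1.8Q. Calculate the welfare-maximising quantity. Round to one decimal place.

Q* = 23.5

Social marginal benefit = demand − MEC = 74.5 - 0.9Q.
Set SMB = MC: 74.5 - 0.9Q = 11.0 + 1.8Q → Q* = 23.5185.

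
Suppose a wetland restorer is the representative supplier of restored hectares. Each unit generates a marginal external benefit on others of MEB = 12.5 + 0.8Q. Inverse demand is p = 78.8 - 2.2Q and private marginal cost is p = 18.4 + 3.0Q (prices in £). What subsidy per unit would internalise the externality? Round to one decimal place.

subsidy = £25.8 per unit

Social marginal cost = private MC − MEB = 5.9 + 2.2Q.
Set SMC = demand: 5.9 + 2.2Q = 78.8 - 2.2Q → Q* = 16.5682.
The Pigouvian subsidy equals MEB at Q*: 12.5 + 0.8×16.5682 = 25.7546.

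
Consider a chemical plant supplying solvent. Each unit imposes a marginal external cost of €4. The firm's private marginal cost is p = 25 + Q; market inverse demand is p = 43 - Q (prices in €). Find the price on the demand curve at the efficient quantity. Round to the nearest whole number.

P = €36

Social marginal cost = private MC + MEC = 29 + Q.
Set SMC = demand: 29 + Q = 43 - Q → Q* = 7.0000.
Consumer price on the demand curve at Q*: 43 − 1×7.0000 = 36.0000.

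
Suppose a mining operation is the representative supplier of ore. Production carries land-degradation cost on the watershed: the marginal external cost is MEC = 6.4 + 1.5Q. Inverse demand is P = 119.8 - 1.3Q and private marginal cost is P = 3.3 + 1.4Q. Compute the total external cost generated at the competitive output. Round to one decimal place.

Market equilibrium (private): 3.3 + 1.4Q = 119.8 - 1.3Q → Q_m = 43.1481.
Total external cost = ∫₀^{Q_m} (6.4 + 1.5Q) dQ = 6.4×43.1481 + ½×1.5×43.1481² = 1672.4667.

1672.5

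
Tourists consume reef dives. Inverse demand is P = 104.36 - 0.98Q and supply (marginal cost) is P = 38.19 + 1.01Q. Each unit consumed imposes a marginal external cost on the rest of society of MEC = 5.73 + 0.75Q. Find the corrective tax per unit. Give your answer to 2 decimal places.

tax = 22.27 per unit

Social marginal benefit = demand − MEC = 98.63 - 1.73Q.
Set SMB = MC: 98.63 - 1.73Q = 38.19 + 1.01Q → Q* = 22.0584.
The Pigouvian tax equals MEC at Q*: 5.73 + 0.75×22.0584 = 22.2738.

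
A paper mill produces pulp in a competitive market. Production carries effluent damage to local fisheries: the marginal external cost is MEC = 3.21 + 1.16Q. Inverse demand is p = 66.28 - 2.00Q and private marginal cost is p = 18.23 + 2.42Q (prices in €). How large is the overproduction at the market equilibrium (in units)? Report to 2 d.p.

Market equilibrium (private): 18.23 + 2.42Q = 66.28 - 2.00Q → Q_m = 10.8710.
Social marginal cost = private MC + MEC = 21.44 + 3.58Q.
Set SMC = demand: 21.44 + 3.58Q = 66.28 - 2.00Q → Q* = 8.0358.
Gap = |10.8710 − 8.0358| = 2.8352.

2.84 units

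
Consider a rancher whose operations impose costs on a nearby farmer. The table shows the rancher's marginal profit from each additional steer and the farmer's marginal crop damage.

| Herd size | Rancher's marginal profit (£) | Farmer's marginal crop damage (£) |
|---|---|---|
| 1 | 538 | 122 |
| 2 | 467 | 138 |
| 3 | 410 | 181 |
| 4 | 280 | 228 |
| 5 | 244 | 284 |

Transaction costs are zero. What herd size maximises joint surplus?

Bargaining reaches the level where marginal profit last exceeds marginal crop damage.
That holds through level 4 (280 ≥ 228) but not at 5 (244 < 284).

4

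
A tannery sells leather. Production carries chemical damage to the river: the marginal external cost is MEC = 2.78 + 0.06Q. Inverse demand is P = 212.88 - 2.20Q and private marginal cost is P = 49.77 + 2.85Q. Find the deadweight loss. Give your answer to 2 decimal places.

Market equilibrium (private): 49.77 + 2.85Q = 212.88 - 2.20Q → Q_m = 32.2990.
Social marginal cost = private MC + MEC = 52.55 + 2.91Q.
Set SMC = demand: 52.55 + 2.91Q = 212.88 - 2.20Q → Q* = 31.3757.
Height of the DWL triangle at Q_m is SMC(Q_m) − demand(Q_m) = MEC(Q_m) = 4.7179.
DWL = ½ × 0.9233 × 4.7179 = 2.1780.

DWL = 2.18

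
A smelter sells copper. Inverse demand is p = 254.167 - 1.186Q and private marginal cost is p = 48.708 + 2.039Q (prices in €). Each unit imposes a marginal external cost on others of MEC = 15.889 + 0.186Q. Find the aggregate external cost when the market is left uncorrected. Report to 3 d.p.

€1389.722

Market equilibrium (private): 48.708 + 2.039Q = 254.167 - 1.186Q → Q_m = 63.7082.
Total external cost = ∫₀^{Q_m} (15.889 + 0.186Q) dQ = 15.889×63.7082 + ½×0.186×63.7082² = 1389.7219.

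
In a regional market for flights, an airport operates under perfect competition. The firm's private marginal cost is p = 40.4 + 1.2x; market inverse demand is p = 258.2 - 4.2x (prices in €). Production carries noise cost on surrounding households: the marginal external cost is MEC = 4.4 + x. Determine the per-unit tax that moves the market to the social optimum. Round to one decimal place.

tax = €37.7 per unit

Social marginal cost = private MC + MEC = 44.8 + 2.2x.
Set SMC = demand: 44.8 + 2.2x = 258.2 - 4.2x → x* = 33.3438.
The Pigouvian tax equals MEC at x*: 4.4 + 1.0×33.3438 = 37.7438.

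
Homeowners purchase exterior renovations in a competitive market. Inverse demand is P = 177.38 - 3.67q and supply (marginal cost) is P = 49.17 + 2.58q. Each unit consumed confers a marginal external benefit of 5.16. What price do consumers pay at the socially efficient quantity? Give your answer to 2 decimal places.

P = 99.07

Social marginal benefit = demand + MEB = 182.54 - 3.67q.
Set SMB = MC: 182.54 - 3.67q = 49.17 + 2.58q → q* = 21.3392.
Consumer price on the demand curve at q*: 177.38 − 3.67×21.3392 = 99.0651.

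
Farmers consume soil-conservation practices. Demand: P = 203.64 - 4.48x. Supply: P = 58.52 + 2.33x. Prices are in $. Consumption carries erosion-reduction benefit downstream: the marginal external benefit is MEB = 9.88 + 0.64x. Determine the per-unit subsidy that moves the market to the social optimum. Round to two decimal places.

subsidy = $25.96 per unit

Social marginal benefit = demand + MEB = 213.52 - 3.84x.
Set SMB = MC: 213.52 - 3.84x = 58.52 + 2.33x → x* = 25.1216.
The Pigouvian subsidy equals MEB at x*: 9.88 + 0.64×25.1216 = 25.9578.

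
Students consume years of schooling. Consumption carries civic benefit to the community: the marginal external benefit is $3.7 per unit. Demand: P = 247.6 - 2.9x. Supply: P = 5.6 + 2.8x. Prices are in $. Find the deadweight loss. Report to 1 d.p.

DWL = $1.2

Market equilibrium (private): 5.6 + 2.8x = 247.6 - 2.9x → x_m = 42.4561.
Social marginal benefit = demand + MEB = 251.3 - 2.9x.
Set SMB = MC: 251.3 - 2.9x = 5.6 + 2.8x → x* = 43.1053.
The welfare-loss triangle has base |x_m − x*| and height MEB(x_m) (the vertical gap between SMB and MC is zero at x* and MEB at x_m).
DWL = ½ × 0.6492 × 3.7000 = 1.2010.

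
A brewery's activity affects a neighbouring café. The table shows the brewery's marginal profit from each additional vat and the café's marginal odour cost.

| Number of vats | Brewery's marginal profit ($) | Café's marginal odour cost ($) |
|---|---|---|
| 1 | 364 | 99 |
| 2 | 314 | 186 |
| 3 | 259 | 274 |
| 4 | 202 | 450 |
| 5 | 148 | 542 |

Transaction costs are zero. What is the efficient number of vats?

2

Bargaining reaches the level where marginal profit last exceeds marginal odour cost.
That holds through level 2 (314 ≥ 186) but not at 3 (259 < 274).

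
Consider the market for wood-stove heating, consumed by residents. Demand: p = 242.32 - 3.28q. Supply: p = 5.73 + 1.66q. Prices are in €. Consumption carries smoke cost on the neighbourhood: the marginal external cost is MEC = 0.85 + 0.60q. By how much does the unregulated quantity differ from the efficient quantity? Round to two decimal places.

Market equilibrium (private): 5.73 + 1.66q = 242.32 - 3.28q → q_m = 47.8927.
Social marginal benefit = demand − MEC = 241.47 - 3.88q.
Set SMB = MC: 241.47 - 3.88q = 5.73 + 1.66q → q* = 42.5523.
Gap = |47.8927 − 42.5523| = 5.3404.

5.34 units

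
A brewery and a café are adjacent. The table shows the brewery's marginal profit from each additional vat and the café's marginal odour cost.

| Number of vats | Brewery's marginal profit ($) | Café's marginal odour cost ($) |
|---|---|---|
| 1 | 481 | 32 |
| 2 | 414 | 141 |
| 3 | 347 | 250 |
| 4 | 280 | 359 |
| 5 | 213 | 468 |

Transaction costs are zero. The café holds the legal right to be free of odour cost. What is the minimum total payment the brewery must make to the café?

$423

Efficient level: marginal profit ≥ marginal odour cost through level 3, so k* = 3.
With the café holding the right, the brewery must at least compensate total damage at k*: 32 + 141 + 250 = 423.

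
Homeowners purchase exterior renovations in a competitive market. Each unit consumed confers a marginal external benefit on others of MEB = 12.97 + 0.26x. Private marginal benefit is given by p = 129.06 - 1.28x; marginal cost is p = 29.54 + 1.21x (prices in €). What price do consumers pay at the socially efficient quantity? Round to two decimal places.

Social marginal benefit = demand + MEB = 142.03 - 1.02x.
Set SMB = MC: 142.03 - 1.02x = 29.54 + 1.21x → x* = 50.4439.
Consumer price on the demand curve at x*: 129.06 − 1.28×50.4439 = 64.4918.

P = €64.49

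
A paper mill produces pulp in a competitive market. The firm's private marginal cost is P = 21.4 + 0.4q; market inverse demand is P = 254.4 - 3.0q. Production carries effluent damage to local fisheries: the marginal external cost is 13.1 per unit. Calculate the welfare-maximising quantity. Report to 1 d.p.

Social marginal cost = private MC + MEC = 34.5 + 0.4q.
Set SMC = demand: 34.5 + 0.4q = 254.4 - 3.0q → q* = 64.6765.

q* = 64.7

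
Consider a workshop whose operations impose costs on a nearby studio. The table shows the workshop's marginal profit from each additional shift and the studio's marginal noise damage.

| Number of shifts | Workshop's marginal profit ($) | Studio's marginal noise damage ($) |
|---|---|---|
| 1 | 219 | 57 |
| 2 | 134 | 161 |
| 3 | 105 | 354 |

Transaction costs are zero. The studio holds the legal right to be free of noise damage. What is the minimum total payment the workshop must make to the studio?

Efficient level: marginal profit ≥ marginal noise damage through level 1, so k* = 1.
With the studio holding the right, the workshop must at least compensate total damage at k*: 57 = 57.

$57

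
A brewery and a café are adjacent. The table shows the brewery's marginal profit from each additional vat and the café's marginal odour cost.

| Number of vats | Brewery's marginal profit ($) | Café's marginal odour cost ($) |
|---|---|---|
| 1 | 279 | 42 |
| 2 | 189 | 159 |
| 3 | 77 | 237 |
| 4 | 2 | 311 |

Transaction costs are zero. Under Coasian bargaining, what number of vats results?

2

Bargaining reaches the level where marginal profit last exceeds marginal odour cost.
That holds through level 2 (189 ≥ 159) but not at 3 (77 < 237).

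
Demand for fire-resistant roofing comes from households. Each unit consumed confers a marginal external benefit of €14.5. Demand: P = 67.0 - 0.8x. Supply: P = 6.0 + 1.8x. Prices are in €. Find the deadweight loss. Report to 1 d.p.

DWL = €40.4

Market equilibrium (private): 6.0 + 1.8x = 67.0 - 0.8x → x_m = 23.4615.
Social marginal benefit = demand + MEB = 81.5 - 0.8x.
Set SMB = MC: 81.5 - 0.8x = 6.0 + 1.8x → x* = 29.0385.
The loss is the area between SMB and MC from x* to x_m; with linear curves that's a triangle of height MEB(x_m).
DWL = ½ × 5.5770 × 14.5000 = 40.4333.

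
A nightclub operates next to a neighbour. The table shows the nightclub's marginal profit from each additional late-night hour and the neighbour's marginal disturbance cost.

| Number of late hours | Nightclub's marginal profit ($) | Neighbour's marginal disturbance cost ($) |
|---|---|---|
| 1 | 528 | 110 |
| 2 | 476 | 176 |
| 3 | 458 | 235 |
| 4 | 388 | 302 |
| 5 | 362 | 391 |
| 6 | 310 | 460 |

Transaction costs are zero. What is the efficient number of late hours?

4

Bargaining reaches the level where marginal profit last exceeds marginal disturbance cost.
That holds through level 4 (388 ≥ 302) but not at 5 (362 < 391).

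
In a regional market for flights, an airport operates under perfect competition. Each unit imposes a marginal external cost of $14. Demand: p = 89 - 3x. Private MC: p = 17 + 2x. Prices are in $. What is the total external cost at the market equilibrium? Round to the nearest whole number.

$202

Market equilibrium (private): 17 + 2x = 89 - 3x → x_m = 14.4000.
Total external cost = MEC × x_m = 14 × 14.4000 = 201.6000.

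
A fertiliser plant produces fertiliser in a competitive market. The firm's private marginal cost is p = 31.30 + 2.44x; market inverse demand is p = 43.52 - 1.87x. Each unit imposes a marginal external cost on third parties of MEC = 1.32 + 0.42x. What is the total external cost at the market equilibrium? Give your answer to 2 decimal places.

5.43

Market equilibrium (private): 31.30 + 2.44x = 43.52 - 1.87x → x_m = 2.8353.
Total external cost = ∫₀^{x_m} (1.32 + 0.42x) dx = 1.32×2.8353 + ½×0.42×2.8353² = 5.4308.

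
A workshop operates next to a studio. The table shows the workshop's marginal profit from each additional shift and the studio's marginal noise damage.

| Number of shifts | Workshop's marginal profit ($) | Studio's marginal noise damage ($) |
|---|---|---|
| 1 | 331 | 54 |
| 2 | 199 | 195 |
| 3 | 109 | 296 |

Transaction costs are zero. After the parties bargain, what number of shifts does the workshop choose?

Bargaining reaches the level where marginal profit last exceeds marginal noise damage.
That holds through level 2 (199 ≥ 195) but not at 3 (109 < 296).

2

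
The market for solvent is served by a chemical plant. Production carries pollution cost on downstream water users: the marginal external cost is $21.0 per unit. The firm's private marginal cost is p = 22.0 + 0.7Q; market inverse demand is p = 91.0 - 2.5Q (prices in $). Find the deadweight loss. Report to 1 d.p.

Market equilibrium (private): 22.0 + 0.7Q = 91.0 - 2.5Q → Q_m = 21.5625.
Social marginal cost = private MC + MEC = 43.0 + 0.7Q.
Set SMC = demand: 43.0 + 0.7Q = 91.0 - 2.5Q → Q* = 15.0000.
The loss is the area between SMC and demand from Q* to Q_m; with linear curves that's a triangle of height MEC(Q_m).
DWL = ½ × 6.5625 × 21.0000 = 68.9063.

DWL = $68.9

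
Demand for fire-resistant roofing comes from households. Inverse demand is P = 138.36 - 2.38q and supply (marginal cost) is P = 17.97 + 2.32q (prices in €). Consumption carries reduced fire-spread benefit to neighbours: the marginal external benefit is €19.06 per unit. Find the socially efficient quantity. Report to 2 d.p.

Social marginal benefit = demand + MEB = 157.42 - 2.38q.
Set SMB = MC: 157.42 - 2.38q = 17.97 + 2.32q → q* = 29.6702.

q* = 29.67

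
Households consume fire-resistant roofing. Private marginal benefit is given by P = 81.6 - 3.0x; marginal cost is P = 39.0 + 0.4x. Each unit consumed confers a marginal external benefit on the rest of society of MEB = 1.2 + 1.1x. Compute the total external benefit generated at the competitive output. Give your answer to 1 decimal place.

101.4

Market equilibrium (private): 39.0 + 0.4x = 81.6 - 3.0x → x_m = 12.5294.
Total external benefit = ∫₀^{x_m} (1.2 + 1.1x) dx = 1.2×12.5294 + ½×1.1×12.5294² = 101.3775.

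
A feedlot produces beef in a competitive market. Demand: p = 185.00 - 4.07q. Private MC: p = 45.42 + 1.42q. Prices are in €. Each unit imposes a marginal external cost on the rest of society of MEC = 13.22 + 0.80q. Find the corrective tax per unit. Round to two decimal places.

Social marginal cost = private MC + MEC = 58.64 + 2.22q.
Set SMC = demand: 58.64 + 2.22q = 185.00 - 4.07q → q* = 20.0890.
The Pigouvian tax equals MEC at q*: 13.22 + 0.80×20.0890 = 29.2912.

tax = €29.29 per unit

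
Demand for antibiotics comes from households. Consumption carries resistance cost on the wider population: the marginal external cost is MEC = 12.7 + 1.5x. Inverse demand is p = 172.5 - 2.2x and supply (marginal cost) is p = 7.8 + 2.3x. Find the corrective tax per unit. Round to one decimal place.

Social marginal benefit = demand − MEC = 159.8 - 3.7x.
Set SMB = MC: 159.8 - 3.7x = 7.8 + 2.3x → x* = 25.3333.
The Pigouvian tax equals MEC at x*: 12.7 + 1.5×25.3333 = 50.7000.

tax = 50.7 per unit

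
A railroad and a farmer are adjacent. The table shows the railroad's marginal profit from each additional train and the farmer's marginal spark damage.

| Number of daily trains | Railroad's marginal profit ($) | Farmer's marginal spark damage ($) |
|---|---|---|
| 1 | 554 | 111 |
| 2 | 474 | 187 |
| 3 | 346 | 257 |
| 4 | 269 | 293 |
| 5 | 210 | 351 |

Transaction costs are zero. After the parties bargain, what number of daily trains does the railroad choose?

Bargaining reaches the level where marginal profit last exceeds marginal spark damage.
That holds through level 3 (346 ≥ 257) but not at 4 (269 < 293).

3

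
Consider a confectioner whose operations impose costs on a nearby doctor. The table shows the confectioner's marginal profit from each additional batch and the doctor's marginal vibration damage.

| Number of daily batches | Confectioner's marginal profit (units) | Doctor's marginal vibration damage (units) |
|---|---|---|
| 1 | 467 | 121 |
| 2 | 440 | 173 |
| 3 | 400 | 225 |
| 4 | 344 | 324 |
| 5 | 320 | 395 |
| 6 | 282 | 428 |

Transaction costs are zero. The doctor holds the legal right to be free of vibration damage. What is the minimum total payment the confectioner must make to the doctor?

843

Efficient level: marginal profit ≥ marginal vibration damage through level 4, so k* = 4.
With the doctor holding the right, the confectioner must at least compensate total damage at k*: 121 + 173 + 225 + 324 = 843.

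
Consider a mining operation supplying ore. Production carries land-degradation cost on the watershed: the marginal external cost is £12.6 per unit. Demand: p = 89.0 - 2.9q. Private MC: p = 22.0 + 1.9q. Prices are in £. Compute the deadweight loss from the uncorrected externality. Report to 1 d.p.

DWL = £16.5

Market equilibrium (private): 22.0 + 1.9q = 89.0 - 2.9q → q_m = 13.9583.
Social marginal cost = private MC + MEC = 34.6 + 1.9q.
Set SMC = demand: 34.6 + 1.9q = 89.0 - 2.9q → q* = 11.3333.
The welfare-loss triangle has base |q_m − q*| and height MEC(q_m) (the vertical gap between SMC and demand is zero at q* and MEC at q_m).
DWL = ½ × 2.6250 × 12.6000 = 16.5375.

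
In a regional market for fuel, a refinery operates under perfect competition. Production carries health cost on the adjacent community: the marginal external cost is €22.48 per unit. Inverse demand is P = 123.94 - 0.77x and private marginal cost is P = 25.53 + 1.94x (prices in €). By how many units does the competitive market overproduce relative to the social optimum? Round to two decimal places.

8.30 units

Market equilibrium (private): 25.53 + 1.94x = 123.94 - 0.77x → x_m = 36.3137.
Social marginal cost = private MC + MEC = 48.01 + 1.94x.
Set SMC = demand: 48.01 + 1.94x = 123.94 - 0.77x → x* = 28.0185.
Gap = |36.3137 − 28.0185| = 8.2952.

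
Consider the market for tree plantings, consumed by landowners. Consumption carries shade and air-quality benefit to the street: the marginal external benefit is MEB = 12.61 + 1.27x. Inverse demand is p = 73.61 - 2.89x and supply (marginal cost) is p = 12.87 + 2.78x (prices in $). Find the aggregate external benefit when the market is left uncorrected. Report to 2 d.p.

$207.96

Market equilibrium (private): 12.87 + 2.78x = 73.61 - 2.89x → x_m = 10.7125.
Total external benefit = ∫₀^{x_m} (12.61 + 1.27x) dx = 12.61×10.7125 + ½×1.27×10.7125² = 207.9557.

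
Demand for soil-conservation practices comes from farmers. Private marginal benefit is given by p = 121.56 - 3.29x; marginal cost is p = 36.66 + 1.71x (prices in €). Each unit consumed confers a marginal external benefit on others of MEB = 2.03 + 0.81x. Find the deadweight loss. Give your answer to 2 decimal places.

DWL = €29.73

Market equilibrium (private): 36.66 + 1.71x = 121.56 - 3.29x → x_m = 16.9800.
Social marginal benefit = demand + MEB = 123.59 - 2.48x.
Set SMB = MC: 123.59 - 2.48x = 36.66 + 1.71x → x* = 20.7470.
The welfare-loss triangle has base |x_m − x*| and height MEB(x_m) (the vertical gap between SMB and MC is zero at x* and MEB at x_m).
DWL = ½ × 3.7670 × 15.7838 = 29.7288.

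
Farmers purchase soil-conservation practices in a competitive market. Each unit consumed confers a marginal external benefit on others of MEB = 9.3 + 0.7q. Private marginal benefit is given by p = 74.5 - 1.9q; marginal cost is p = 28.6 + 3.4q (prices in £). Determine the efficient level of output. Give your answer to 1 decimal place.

q* = 12.0

Social marginal benefit = demand + MEB = 83.8 - 1.2q.
Set SMB = MC: 83.8 - 1.2q = 28.6 + 3.4q → q* = 12.0000.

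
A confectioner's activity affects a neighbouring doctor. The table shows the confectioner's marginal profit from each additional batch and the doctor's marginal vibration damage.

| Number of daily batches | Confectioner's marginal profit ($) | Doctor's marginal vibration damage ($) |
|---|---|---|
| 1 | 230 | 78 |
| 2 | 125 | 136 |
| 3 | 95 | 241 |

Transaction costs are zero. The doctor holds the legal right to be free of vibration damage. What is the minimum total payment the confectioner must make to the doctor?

Efficient level: marginal profit ≥ marginal vibration damage through level 1, so k* = 1.
With the doctor holding the right, the confectioner must at least compensate total damage at k*: 78 = 78.

$78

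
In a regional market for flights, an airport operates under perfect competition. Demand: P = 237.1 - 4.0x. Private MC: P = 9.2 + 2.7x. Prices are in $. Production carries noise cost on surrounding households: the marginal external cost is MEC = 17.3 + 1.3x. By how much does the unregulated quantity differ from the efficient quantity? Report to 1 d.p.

Market equilibrium (private): 9.2 + 2.7x = 237.1 - 4.0x → x_m = 34.0149.
Social marginal cost = private MC + MEC = 26.5 + 4.0x.
Set SMC = demand: 26.5 + 4.0x = 237.1 - 4.0x → x* = 26.3250.
Gap = |34.0149 − 26.3250| = 7.6899.

7.7 units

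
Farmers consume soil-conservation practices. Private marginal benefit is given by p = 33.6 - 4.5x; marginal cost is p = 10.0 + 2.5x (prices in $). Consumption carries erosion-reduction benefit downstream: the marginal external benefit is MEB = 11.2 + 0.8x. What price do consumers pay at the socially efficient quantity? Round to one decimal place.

P = $8.3

Social marginal benefit = demand + MEB = 44.8 - 3.7x.
Set SMB = MC: 44.8 - 3.7x = 10.0 + 2.5x → x* = 5.6129.
Consumer price on the demand curve at x*: 33.6 − 4.5×5.6129 = 8.3420.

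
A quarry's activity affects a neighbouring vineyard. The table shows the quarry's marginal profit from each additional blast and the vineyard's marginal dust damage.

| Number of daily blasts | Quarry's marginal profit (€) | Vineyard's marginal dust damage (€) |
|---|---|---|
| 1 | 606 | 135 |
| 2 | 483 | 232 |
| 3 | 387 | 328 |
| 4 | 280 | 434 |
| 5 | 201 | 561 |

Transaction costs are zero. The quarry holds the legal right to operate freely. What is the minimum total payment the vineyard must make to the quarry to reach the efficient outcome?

Left alone the quarry would choose level 5 (marginal profit stays positive).
Efficient level: k* = 3 (marginal profit ≥ marginal dust damage through 3).
The vineyard must at least cover the quarry's forgone profit from cutting 5→3: 280 + 201 = 481.

€481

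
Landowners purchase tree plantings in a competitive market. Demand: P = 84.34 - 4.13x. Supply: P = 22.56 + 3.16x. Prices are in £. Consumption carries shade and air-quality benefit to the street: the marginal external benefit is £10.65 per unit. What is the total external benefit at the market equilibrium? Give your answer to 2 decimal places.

£90.25

Market equilibrium (private): 22.56 + 3.16x = 84.34 - 4.13x → x_m = 8.4746.
Total external benefit = MEB × x_m = 10.65 × 8.4746 = 90.2545.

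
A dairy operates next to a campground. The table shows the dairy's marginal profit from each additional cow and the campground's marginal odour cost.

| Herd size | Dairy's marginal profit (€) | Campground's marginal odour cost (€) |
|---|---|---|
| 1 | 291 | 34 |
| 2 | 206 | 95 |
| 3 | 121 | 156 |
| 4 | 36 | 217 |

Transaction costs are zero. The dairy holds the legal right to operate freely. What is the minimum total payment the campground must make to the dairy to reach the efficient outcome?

€157

Left alone the dairy would choose level 4 (marginal profit stays positive).
Efficient level: k* = 2 (marginal profit ≥ marginal odour cost through 2).
The campground must at least cover the dairy's forgone profit from cutting 4→2: 121 + 36 = 157.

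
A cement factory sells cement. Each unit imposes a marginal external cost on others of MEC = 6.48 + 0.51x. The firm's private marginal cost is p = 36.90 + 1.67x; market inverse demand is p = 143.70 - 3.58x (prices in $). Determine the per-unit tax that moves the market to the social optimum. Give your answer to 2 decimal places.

tax = $15.36 per unit

Social marginal cost = private MC + MEC = 43.38 + 2.18x.
Set SMC = demand: 43.38 + 2.18x = 143.70 - 3.58x → x* = 17.4167.
The Pigouvian tax equals MEC at x*: 6.48 + 0.51×17.4167 = 15.3625.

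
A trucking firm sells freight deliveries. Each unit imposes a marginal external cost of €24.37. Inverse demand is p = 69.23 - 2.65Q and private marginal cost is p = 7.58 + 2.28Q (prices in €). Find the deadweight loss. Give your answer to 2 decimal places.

Market equilibrium (private): 7.58 + 2.28Q = 69.23 - 2.65Q → Q_m = 12.5051.
Social marginal cost = private MC + MEC = 31.95 + 2.28Q.
Set SMC = demand: 31.95 + 2.28Q = 69.23 - 2.65Q → Q* = 7.5619.
Between Q* and Q_m the wedge SMC − demand runs linearly from 0 to MEC(Q_m), so the loss is a triangle.
DWL = ½ × 4.9432 × 24.3700 = 60.2329.

DWL = €60.23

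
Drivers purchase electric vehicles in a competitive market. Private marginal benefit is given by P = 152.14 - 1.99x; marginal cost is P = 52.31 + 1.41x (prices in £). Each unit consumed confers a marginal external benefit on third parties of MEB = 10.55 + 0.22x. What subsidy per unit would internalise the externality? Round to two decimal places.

Social marginal benefit = demand + MEB = 162.69 - 1.77x.
Set SMB = MC: 162.69 - 1.77x = 52.31 + 1.41x → x* = 34.7107.
The Pigouvian subsidy equals MEB at x*: 10.55 + 0.22×34.7107 = 18.1864.

subsidy = £18.19 per unit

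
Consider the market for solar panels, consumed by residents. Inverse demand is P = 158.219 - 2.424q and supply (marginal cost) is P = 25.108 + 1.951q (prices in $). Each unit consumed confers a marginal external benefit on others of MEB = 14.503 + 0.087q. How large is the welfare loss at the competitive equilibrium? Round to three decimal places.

Market equilibrium (private): 25.108 + 1.951q = 158.219 - 2.424q → q_m = 30.4254.
Social marginal benefit = demand + MEB = 172.722 - 2.337q.
Set SMB = MC: 172.722 - 2.337q = 25.108 + 1.951q → q* = 34.4249.
Height of the DWL triangle at q_m is SMB(q_m) − MC(q_m) = MEB(q_m) = 17.1500.
DWL = ½ × 3.9995 × 17.1500 = 34.2957.

DWL = $34.296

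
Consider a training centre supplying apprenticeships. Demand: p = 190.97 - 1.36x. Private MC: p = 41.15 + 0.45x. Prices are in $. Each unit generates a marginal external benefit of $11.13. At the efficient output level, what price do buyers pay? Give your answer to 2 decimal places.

P = $70.04

Social marginal cost = private MC − MEB = 30.02 + 0.45x.
Set SMC = demand: 30.02 + 0.45x = 190.97 - 1.36x → x* = 88.9227.
Consumer price on the demand curve at x*: 190.97 − 1.36×88.9227 = 70.0351.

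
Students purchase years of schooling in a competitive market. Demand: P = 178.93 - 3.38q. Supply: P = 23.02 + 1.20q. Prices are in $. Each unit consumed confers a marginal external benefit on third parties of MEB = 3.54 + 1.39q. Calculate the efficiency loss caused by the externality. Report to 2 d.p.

Market equilibrium (private): 23.02 + 1.20q = 178.93 - 3.38q → q_m = 34.0415.
Social marginal benefit = demand + MEB = 182.47 - 1.99q.
Set SMB = MC: 182.47 - 1.99q = 23.02 + 1.20q → q* = 49.9843.
Height of the DWL triangle at q_m is SMB(q_m) − MC(q_m) = MEB(q_m) = 50.8577.
DWL = ½ × 15.9428 × 50.8577 = 405.4071.

DWL = $405.41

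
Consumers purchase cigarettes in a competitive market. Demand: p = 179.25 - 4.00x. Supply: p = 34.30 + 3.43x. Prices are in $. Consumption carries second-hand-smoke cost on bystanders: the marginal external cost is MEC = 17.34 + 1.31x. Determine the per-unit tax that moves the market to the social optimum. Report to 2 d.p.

tax = $36.47 per unit

Social marginal benefit = demand − MEC = 161.91 - 5.31x.
Set SMB = MC: 161.91 - 5.31x = 34.30 + 3.43x → x* = 14.6007.
The Pigouvian tax equals MEC at x*: 17.34 + 1.31×14.6007 = 36.4669.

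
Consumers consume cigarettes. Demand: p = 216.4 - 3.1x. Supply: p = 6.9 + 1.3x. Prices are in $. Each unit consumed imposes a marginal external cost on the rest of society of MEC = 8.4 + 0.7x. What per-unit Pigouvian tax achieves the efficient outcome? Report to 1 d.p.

tax = $36.0 per unit

Social marginal benefit = demand − MEC = 208.0 - 3.8x.
Set SMB = MC: 208.0 - 3.8x = 6.9 + 1.3x → x* = 39.4314.
The Pigouvian tax equals MEC at x*: 8.4 + 0.7×39.4314 = 36.0020.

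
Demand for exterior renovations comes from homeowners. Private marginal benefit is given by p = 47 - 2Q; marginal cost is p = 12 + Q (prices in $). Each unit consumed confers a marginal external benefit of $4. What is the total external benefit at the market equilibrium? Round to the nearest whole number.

Market equilibrium (private): 12 + Q = 47 - 2Q → Q_m = 11.6667.
Total external benefit = MEB × Q_m = 4 × 11.6667 = 46.6668.

$47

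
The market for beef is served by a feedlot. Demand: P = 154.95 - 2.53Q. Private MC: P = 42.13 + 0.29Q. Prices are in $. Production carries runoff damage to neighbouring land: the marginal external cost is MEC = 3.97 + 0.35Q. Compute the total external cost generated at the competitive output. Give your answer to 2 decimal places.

Market equilibrium (private): 42.13 + 0.29Q = 154.95 - 2.53Q → Q_m = 40.0071.
Total external cost = ∫₀^{Q_m} (3.97 + 0.35Q) dQ = 3.97×40.0071 + ½×0.35×40.0071² = 438.9276.

$438.93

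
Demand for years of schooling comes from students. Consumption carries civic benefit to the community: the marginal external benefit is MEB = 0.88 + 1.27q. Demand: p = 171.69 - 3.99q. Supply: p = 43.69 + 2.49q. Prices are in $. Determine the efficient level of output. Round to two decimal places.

q* = 24.74

Social marginal benefit = demand + MEB = 172.57 - 2.72q.
Set SMB = MC: 172.57 - 2.72q = 43.69 + 2.49q → q* = 24.7370.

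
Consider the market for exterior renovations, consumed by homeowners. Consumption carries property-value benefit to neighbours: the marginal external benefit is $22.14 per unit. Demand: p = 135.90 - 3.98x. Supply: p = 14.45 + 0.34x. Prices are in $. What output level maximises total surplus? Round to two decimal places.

Social marginal benefit = demand + MEB = 158.04 - 3.98x.
Set SMB = MC: 158.04 - 3.98x = 14.45 + 0.34x → x* = 33.2384.

x* = 33.24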